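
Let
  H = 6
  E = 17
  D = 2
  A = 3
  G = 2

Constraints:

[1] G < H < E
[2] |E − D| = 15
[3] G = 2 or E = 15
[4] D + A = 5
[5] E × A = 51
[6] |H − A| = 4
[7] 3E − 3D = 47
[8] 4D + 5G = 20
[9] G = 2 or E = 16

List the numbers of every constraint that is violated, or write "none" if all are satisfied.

[1] values 2 < 6 < 17  yes
[2] |17 − 2| = 15  yes
[3] G = 2 = 2 (first disjunct)  yes
[4] D + A = 2 + 3 = 5  yes
[5] E × A = 17 × 3 = 51  yes
[6] |6 − 3| = 3, not 4  no
[7] 3E − 3D = 3(17) − 3(2) = 45, not 47  no
[8] 4D + 5G = 4(2) + 5(2) = 18, not 20  no
[9] G = 2 = 2 (first disjunct)  yes

Violated: 6, 7, 8.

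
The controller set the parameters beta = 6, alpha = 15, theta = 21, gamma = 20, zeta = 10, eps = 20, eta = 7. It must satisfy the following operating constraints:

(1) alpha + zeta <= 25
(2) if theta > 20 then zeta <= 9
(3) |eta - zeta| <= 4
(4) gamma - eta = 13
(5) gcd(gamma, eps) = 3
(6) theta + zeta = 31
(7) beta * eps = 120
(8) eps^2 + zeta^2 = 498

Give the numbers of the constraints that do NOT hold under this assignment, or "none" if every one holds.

Constraints 2, 5, and 8 do not hold.

(1) alpha + zeta = 15 + 10 = 25; 25 ≤ 25 — OK.
(2) theta = 21 > 20, so we need zeta ≤ 9; but zeta = 10 > 9 — violated.
(3) |7 - 10| = 3; 3 ≤ 4 — OK.
(4) gamma - eta = 20 - 7 = 13 — OK.
(5) gcd(20, 20) = 20, not 3 — violated.
(6) theta + zeta = 21 + 10 = 31 — OK.
(7) beta * eps = 6 * 20 = 120 — OK.
(8) eps^2 + zeta^2 = 20^2 + 10^2 = 400 + 100 = 500, not 498 — violated.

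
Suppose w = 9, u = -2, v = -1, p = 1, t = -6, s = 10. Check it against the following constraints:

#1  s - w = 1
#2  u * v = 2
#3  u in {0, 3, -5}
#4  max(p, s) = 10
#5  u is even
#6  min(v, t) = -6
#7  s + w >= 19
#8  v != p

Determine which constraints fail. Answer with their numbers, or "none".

No — constraint 3 is not satisfied.

#1 s - w = 10 - 9 = 1 — holds.
#2 u * v = -2 * (-1) = 2 — holds.
#3 u = -2 is not in {0, 3, -5} — fails.
#4 max(1, 10) = 10 — holds.
#5 u = -2 is even — holds.
#6 min(-1, -6) = -6 — holds.
#7 s + w = 10 + 9 = 19; 19 ≥ 19 — holds.
#8 v = -1, p = 1; distinct — holds.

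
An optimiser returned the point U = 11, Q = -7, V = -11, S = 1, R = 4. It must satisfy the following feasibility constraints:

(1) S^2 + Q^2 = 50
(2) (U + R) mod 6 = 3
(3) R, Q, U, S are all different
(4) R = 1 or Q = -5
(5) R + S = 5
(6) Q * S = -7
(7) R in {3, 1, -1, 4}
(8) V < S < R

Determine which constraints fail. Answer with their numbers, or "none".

No — constraint 4 is not satisfied.

(1) S^2 + Q^2 = 1^2 + (-7)^2 = 1 + 49 = 50  holds
(2) U + R = 15; 15 mod 6 = 3  holds
(3) values 4, -7, 11, 1 are pairwise distinct  holds
(4) R = 4 ≠ 1 and Q = -7 ≠ -5; both disjuncts false  fails
(5) R + S = 4 + 1 = 5  holds
(6) Q * S = -7 * 1 = -7  holds
(7) R = 4 is in {3, 1, -1, 4}  holds
(8) values -11 < 1 < 4  holds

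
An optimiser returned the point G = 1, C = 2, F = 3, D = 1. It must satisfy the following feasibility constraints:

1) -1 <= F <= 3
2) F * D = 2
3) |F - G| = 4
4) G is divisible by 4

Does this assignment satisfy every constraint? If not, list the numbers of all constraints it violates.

1) F = 3 lies in [-1, 3] — holds.
2) F * D = 3 * 1 = 3, not 2 — fails.
3) |3 - 1| = 2, not 4 — fails.
4) 1 = 4*0 + 1, so 4 does not divide 1 — fails.

Constraints 2, 3, 4 do not hold.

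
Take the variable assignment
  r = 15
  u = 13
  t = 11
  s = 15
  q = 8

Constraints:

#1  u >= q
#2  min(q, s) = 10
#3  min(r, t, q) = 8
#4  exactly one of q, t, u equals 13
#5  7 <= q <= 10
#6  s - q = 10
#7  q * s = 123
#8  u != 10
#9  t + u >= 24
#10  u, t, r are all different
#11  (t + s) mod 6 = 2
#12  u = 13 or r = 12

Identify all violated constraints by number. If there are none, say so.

#1 u = 13, q = 8; 13 ≥ 8  ✔
#2 min(8, 15) = 8, not 10  ✘
#3 min(15, 11, 8) = 8  ✔
#4 q=8, t=11, u=13; 1 of them equals 13  ✔
#5 q = 8 lies in [7, 10]  ✔
#6 s - q = 15 - 8 = 7, not 10  ✘
#7 q * s = 8 * 15 = 120, not 123  ✘
#8 u = 13, and 13 ≠ 10  ✔
#9 t + u = 11 + 13 = 24; 24 ≥ 24  ✔
#10 values 13, 11, 15 are pairwise distinct  ✔
#11 t + s = 26; 26 mod 6 = 2  ✔
#12 u = 13 = 13 (first disjunct)  ✔

Constraints 2, 6, 7 are violated.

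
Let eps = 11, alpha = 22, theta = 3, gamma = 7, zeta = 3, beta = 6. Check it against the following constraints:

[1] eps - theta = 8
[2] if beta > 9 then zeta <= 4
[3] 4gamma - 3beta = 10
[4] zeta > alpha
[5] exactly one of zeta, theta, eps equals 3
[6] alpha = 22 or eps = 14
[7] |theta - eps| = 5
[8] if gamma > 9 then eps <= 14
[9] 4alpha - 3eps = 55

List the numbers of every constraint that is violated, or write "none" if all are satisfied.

Constraints 4, 5, and 7 do not hold.

[1] eps - theta = 11 - 3 = 8 — holds.
[2] beta = 6, not > 9; antecedent false, conditional vacuously true — holds.
[3] 4gamma - 3beta = 4(7) - 3(6) = 10 — holds.
[4] zeta = 3, alpha = 22; 3 ≤ 22 (want >) — does not hold.
[5] zeta=3, theta=3, eps=11; 2 of them equal 3, not exactly one — does not hold.
[6] alpha = 22 = 22 (first disjunct) — holds.
[7] |3 - 11| = 8, not 5 — does not hold.
[8] gamma = 7, not > 9; antecedent false, conditional vacuously true — holds.
[9] 4alpha - 3eps = 4(22) - 3(11) = 55 — holds.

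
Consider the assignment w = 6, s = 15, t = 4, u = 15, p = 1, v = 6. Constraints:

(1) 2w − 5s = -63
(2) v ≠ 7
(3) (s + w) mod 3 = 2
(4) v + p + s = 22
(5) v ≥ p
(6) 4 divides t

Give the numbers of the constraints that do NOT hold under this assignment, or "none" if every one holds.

Constraint 3 does not hold.

(1) 2w − 5s = 2(6) − 5(15) = -63  yes
(2) v = 6, and 6 ≠ 7  yes
(3) s + w = 21; 21 mod 3 = 0, not 2  no
(4) v + p + s = 6 + 1 + 15 = 22  yes
(5) v = 6, p = 1; 6 ≥ 1  yes
(6) 4 / 4 = 1, so 4 divides 4  yes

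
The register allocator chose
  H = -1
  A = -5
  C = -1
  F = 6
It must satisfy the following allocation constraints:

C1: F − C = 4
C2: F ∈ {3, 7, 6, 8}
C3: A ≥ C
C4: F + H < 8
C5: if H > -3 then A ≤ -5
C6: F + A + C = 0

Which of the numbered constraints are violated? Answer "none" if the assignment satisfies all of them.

Constraints 1, 3 do not hold.

C1: F − C = 6 − (-1) = 7, not 4 — fails.
C2: F = 6 is in {3, 7, 6, 8} — holds.
C3: A = -5, C = -1; -5 < -1 (want ≥) — fails.
C4: F + H = 6 + (-1) = 5; 5 < 8 — holds.
C5: H = -1 > -3, so we need A ≤ -5; A = -5 ≤ -5 — holds.
C6: F + A + C = 6 + (-5) + (-1) = 0 — holds.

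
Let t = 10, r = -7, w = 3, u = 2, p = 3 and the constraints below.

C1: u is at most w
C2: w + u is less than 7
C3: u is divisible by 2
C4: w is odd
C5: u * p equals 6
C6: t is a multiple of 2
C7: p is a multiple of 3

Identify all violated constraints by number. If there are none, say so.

C1: u = 2, w = 3; 2 ≤ 3 — satisfied.
C2: w + u = 3 + 2 = 5; 5 < 7 — satisfied.
C3: 2 / 2 = 1, so 2 divides 2 — satisfied.
C4: w = 3 is odd — satisfied.
C5: u * p = 2 * 3 = 6 — satisfied.
C6: 10 / 2 = 5, so 2 divides 10 — satisfied.
C7: 3 / 3 = 1, so 3 divides 3 — satisfied.

Yes — all constraints hold.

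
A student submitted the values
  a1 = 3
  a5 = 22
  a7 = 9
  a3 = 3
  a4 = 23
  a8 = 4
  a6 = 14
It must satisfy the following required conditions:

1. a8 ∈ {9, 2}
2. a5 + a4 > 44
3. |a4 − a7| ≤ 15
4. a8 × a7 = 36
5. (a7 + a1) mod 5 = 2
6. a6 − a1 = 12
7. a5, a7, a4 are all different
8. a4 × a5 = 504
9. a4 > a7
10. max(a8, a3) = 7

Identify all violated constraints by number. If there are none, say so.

No — constraints 1, 6, 8, 10 are not satisfied.

1. a8 = 4 is not in {9, 2}  no
2. a5 + a4 = 22 + 23 = 45; 45 > 44  yes
3. |23 − 9| = 14; 14 ≤ 15  yes
4. a8 × a7 = 4 × 9 = 36  yes
5. a7 + a1 = 12; 12 mod 5 = 2  yes
6. a6 − a1 = 14 − 3 = 11, not 12  no
7. values 22, 9, 23 are pairwise distinct  yes
8. a4 × a5 = 23 × 22 = 506, not 504  no
9. a4 = 23, a7 = 9; 23 > 9  yes
10. max(4, 3) = 4, not 7  no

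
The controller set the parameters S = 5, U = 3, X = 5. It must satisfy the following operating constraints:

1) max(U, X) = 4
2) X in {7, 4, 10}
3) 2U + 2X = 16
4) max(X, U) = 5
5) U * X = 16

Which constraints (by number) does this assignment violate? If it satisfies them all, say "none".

Violated: 1, 2, and 5.

1) max(3, 5) = 5, not 4  no
2) X = 5 is not in {7, 4, 10}  no
3) 2U + 2X = 2(3) + 2(5) = 16  yes
4) max(5, 3) = 5  yes
5) U * X = 3 * 5 = 15, not 16  no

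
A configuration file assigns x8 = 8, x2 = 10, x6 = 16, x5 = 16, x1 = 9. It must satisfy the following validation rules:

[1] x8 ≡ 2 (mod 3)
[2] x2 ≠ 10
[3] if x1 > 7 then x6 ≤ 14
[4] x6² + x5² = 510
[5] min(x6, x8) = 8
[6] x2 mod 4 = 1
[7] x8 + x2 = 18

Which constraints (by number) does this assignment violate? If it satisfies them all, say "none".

Constraints 2, 3, 4, and 6 are violated.

[1] 8 mod 3 = 2 — holds.
[2] x2 = 10, but 10 is required to differ — does not hold.
[3] x1 = 9 > 7, so we need x6 ≤ 14; but x6 = 16 > 14 — does not hold.
[4] x6² + x5² = 16² + 16² = 256 + 256 = 512, not 510 — does not hold.
[5] min(16, 8) = 8 — holds.
[6] 10 mod 4 = 2, not 1 — does not hold.
[7] x8 + x2 = 8 + 10 = 18 — holds.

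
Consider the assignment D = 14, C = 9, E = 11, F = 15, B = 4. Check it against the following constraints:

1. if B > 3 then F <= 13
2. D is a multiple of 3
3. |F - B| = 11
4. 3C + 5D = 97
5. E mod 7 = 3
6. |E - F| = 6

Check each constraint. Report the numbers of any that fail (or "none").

Violated: 1, 2, 5, and 6.

1. B = 4 > 3, so we need F ≤ 13; but F = 15 > 13  FAIL
2. 14 = 3*4 + 2, so 3 does not divide 14  FAIL
3. |15 - 4| = 11  OK
4. 3C + 5D = 3(9) + 5(14) = 97  OK
5. 11 mod 7 = 4, not 3  FAIL
6. |11 - 15| = 4, not 6  FAIL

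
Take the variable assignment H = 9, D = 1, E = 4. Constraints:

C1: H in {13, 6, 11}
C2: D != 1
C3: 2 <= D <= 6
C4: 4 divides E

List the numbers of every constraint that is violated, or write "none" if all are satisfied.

No — constraints 1, 2, 3 are not satisfied.

C1: H = 9 is not in {13, 6, 11}  no
C2: D = 1, but 1 is required to differ  no
C3: D = 1 is outside [2, 6]  no
C4: 4 / 4 = 1, so 4 divides 4  yes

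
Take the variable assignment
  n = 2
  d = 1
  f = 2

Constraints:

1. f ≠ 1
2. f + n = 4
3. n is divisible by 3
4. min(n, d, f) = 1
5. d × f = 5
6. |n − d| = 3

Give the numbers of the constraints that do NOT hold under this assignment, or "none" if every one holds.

1. f = 2, and 2 ≠ 1  true
2. f + n = 2 + 2 = 4  true
3. 2 = 3×0 + 2, so 3 does not divide 2  false
4. min(2, 1, 2) = 1  true
5. d × f = 1 × 2 = 2, not 5  false
6. |2 − 1| = 1, not 3  false

Constraints 3, 5, and 6 do not hold.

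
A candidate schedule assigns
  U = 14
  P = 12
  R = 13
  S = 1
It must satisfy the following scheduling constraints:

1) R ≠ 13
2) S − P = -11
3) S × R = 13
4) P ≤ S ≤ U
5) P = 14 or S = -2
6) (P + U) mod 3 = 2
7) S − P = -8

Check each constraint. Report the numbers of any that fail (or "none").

1) R = 13, but 13 is required to differ  false
2) S − P = 1 − 12 = -11  true
3) S × R = 1 × 13 = 13  true
4) values 12, 1, 14; P = 12 is not ≤ S = 1  false
5) P = 12 ≠ 14 and S = 1 ≠ -2; both disjuncts false  false
6) P + U = 26; 26 mod 3 = 2  true
7) S − P = 1 − 12 = -11, not -8  false

No — constraints 1, 4, 5, 7 are not satisfied.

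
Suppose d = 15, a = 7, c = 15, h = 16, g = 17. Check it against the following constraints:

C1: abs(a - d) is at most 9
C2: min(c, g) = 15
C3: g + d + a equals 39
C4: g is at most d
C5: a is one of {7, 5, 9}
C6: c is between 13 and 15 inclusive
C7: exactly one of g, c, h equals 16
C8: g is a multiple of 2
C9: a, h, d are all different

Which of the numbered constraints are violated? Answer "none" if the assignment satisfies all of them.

C1: abs(7 - 15) = 8; 8 ≤ 9  ✓
C2: min(15, 17) = 15  ✓
C3: g + d + a = 17 + 15 + 7 = 39  ✓
C4: g = 17, d = 15; 17 > 15 (want ≤)  ✗
C5: a = 7 is in {7, 5, 9}  ✓
C6: c = 15 lies in [13, 15]  ✓
C7: g=17, c=15, h=16; 1 of them equals 16  ✓
C8: 17 = 2*8 + 1, so 2 does not divide 17  ✗
C9: values 7, 16, 15 are pairwise distinct  ✓

Violated: 4 and 8.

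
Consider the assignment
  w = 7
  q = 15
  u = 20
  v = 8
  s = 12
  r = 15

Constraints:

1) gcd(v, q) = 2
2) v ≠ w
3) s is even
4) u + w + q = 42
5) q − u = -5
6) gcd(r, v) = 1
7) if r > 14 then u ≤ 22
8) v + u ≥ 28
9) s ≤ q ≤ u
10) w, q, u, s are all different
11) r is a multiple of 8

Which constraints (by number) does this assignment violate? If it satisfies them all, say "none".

1) gcd(8, 15) = 1, not 2 — does not hold.
2) v = 8, w = 7; distinct — holds.
3) s = 12 is even — holds.
4) u + w + q = 20 + 7 + 15 = 42 — holds.
5) q − u = 15 − 20 = -5 — holds.
6) gcd(15, 8) = 1 — holds.
7) r = 15 > 14, so we need u ≤ 22; u = 20 ≤ 22 — holds.
8) v + u = 8 + 20 = 28; 28 ≥ 28 — holds.
9) values 12 ≤ 15 ≤ 20 — holds.
10) values 7, 15, 20, 12 are pairwise distinct — holds.
11) 15 = 8×1 + 7, so 8 does not divide 15 — does not hold.

Constraints 1 and 11 do not hold.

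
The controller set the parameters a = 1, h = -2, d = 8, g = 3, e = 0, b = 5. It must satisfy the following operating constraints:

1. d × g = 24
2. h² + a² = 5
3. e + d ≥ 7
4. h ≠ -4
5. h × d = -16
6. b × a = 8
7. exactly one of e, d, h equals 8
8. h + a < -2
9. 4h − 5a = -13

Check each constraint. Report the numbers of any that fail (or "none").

No — constraints 6, 8 are not satisfied.

1. d × g = 8 × 3 = 24 — OK.
2. h² + a² = (-2)² + 1² = 4 + 1 = 5 — OK.
3. e + d = 0 + 8 = 8; 8 ≥ 7 — OK.
4. h = -2, and -2 ≠ -4 — OK.
5. h × d = -2 × 8 = -16 — OK.
6. b × a = 5 × 1 = 5, not 8 — violated.
7. e=0, d=8, h=-2; 1 of them equals 8 — OK.
8. h + a = -2 + 1 = -1; -1 ≥ -2, bound -2 not met — violated.
9. 4h − 5a = 4(-2) − 5(1) = -13 — OK.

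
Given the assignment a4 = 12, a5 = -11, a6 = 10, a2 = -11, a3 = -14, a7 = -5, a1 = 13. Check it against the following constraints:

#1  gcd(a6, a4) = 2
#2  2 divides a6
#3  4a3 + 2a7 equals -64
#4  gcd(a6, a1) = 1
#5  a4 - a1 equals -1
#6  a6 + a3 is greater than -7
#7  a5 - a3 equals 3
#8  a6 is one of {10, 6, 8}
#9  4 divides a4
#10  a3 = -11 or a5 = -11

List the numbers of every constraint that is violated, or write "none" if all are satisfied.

Constraint 3 does not hold.

#1 gcd(10, 12) = 2 — satisfied.
#2 10 / 2 = 5, so 2 divides 10 — satisfied.
#3 4a3 + 2a7 = 4(-14) + 2(-5) = -66, not -64 — violated.
#4 gcd(10, 13) = 1 — satisfied.
#5 a4 - a1 = 12 - 13 = -1 — satisfied.
#6 a6 + a3 = 10 + (-14) = -4; -4 > -7 — satisfied.
#7 a5 - a3 = -11 - (-14) = 3 — satisfied.
#8 a6 = 10 is in {10, 6, 8} — satisfied.
#9 12 / 4 = 3, so 4 divides 12 — satisfied.
#10 a3 = -14 ≠ -11, but a5 = -11 = -11 (second disjunct) — satisfied.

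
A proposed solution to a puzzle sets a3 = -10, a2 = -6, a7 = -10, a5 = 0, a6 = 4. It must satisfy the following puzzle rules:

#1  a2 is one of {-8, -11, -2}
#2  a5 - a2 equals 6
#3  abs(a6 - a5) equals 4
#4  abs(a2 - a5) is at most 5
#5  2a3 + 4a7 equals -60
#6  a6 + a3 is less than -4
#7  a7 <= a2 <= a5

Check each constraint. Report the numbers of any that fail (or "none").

#1 a2 = -6 is not in {-8, -11, -2} — fails.
#2 a5 - a2 = 0 - (-6) = 6 — holds.
#3 abs(4 - 0) = 4 — holds.
#4 abs(-6 - 0) = 6; 6 > 5, exceeds bound 5 — fails.
#5 2a3 + 4a7 = 2(-10) + 4(-10) = -60 — holds.
#6 a6 + a3 = 4 + (-10) = -6; -6 < -4 — holds.
#7 values -10 <= -6 <= 0 — holds.

Constraints 1 and 4 are violated.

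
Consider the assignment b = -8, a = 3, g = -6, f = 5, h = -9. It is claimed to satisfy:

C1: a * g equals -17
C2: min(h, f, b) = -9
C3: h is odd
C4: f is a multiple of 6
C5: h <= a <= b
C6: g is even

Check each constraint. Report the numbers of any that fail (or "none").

C1: a * g = 3 * (-6) = -18, not -17 — violated.
C2: min(-9, 5, -8) = -9 — satisfied.
C3: h = -9 is odd — satisfied.
C4: 5 = 6*0 + 5, so 6 does not divide 5 — violated.
C5: values -9, 3, -8; a = 3 is not <= b = -8 — violated.
C6: g = -6 is even — satisfied.

No — constraints 1, 4, 5 are not satisfied.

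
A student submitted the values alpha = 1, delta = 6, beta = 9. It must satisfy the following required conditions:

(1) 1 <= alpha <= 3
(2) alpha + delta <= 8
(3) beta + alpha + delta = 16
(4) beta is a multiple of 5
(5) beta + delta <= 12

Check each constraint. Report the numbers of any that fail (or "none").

Constraints 4, 5 are violated.

(1) alpha = 1 lies in [1, 3]  holds
(2) alpha + delta = 1 + 6 = 7; 7 ≤ 8  holds
(3) beta + alpha + delta = 9 + 1 + 6 = 16  holds
(4) 9 = 5*1 + 4, so 5 does not divide 9  fails
(5) beta + delta = 9 + 6 = 15; 15 > 12, bound 12 not met  fails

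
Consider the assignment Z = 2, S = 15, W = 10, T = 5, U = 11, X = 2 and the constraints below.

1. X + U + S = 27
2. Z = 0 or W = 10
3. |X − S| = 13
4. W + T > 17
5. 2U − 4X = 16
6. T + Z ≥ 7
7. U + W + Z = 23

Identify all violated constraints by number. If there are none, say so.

1. X + U + S = 2 + 11 + 15 = 28, not 27 — violated.
2. Z = 2 ≠ 0, but W = 10 = 10 (second disjunct) — OK.
3. |2 − 15| = 13 — OK.
4. W + T = 10 + 5 = 15; 15 ≤ 17, bound 17 not met — violated.
5. 2U − 4X = 2(11) − 4(2) = 14, not 16 — violated.
6. T + Z = 5 + 2 = 7; 7 ≥ 7 — OK.
7. U + W + Z = 11 + 10 + 2 = 23 — OK.

Constraints 1, 4, and 5 do not hold.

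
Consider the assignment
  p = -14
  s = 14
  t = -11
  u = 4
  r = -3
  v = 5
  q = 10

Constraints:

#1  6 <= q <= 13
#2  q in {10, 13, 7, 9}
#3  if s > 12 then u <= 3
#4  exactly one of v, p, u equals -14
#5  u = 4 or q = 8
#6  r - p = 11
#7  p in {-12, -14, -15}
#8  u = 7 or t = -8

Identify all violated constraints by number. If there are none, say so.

The assignment fails constraints 3 and 8.

#1 q = 10 lies in [6, 13] — satisfied.
#2 q = 10 is in {10, 13, 7, 9} — satisfied.
#3 s = 14 > 12, so we need u ≤ 3; but u = 4 > 3 — violated.
#4 v=5, p=-14, u=4; 1 of them equals -14 — satisfied.
#5 u = 4 = 4 (first disjunct) — satisfied.
#6 r - p = -3 - (-14) = 11 — satisfied.
#7 p = -14 is in {-12, -14, -15} — satisfied.
#8 u = 4 ≠ 7 and t = -11 ≠ -8; both disjuncts false — violated.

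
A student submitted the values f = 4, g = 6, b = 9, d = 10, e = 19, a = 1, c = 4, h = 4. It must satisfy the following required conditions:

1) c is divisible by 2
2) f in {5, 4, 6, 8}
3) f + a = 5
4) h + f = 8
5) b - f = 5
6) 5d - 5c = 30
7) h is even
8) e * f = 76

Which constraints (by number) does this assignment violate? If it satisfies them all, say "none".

All constraints are satisfied.

1) 4 / 2 = 2, so 2 divides 4 — OK.
2) f = 4 is in {5, 4, 6, 8} — OK.
3) f + a = 4 + 1 = 5 — OK.
4) h + f = 4 + 4 = 8 — OK.
5) b - f = 9 - 4 = 5 — OK.
6) 5d - 5c = 5(10) - 5(4) = 30 — OK.
7) h = 4 is even — OK.
8) e * f = 19 * 4 = 76 — OK.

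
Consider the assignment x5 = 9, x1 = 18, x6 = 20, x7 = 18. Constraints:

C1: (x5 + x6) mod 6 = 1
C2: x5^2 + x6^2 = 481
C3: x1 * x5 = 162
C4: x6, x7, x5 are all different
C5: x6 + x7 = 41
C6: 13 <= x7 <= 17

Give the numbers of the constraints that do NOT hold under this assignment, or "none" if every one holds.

Constraints 1, 5, and 6 do not hold.

C1: x5 + x6 = 29; 29 mod 6 = 5, not 1  FAIL
C2: x5^2 + x6^2 = 9^2 + 20^2 = 81 + 400 = 481  OK
C3: x1 * x5 = 18 * 9 = 162  OK
C4: values 20, 18, 9 are pairwise distinct  OK
C5: x6 + x7 = 20 + 18 = 38, not 41  FAIL
C6: x7 = 18 is outside [13, 17]  FAIL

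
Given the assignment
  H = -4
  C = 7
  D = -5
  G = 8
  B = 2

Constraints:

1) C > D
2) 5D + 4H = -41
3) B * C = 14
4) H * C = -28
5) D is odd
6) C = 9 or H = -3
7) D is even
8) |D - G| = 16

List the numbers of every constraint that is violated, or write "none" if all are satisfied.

1) C = 7, D = -5; 7 > -5  true
2) 5D + 4H = 5(-5) + 4(-4) = -41  true
3) B * C = 2 * 7 = 14  true
4) H * C = -4 * 7 = -28  true
5) D = -5 is odd  true
6) C = 7 ≠ 9 and H = -4 ≠ -3; both disjuncts false  false
7) D = -5 is odd  false
8) |-5 - 8| = 13, not 16  false

No — constraints 6, 7, and 8 are not satisfied.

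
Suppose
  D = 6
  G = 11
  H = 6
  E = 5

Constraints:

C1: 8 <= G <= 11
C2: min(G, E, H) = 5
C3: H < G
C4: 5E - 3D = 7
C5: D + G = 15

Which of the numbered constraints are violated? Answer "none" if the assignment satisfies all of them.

The assignment fails constraint 5.

C1: G = 11 lies in [8, 11] — satisfied.
C2: min(11, 5, 6) = 5 — satisfied.
C3: H = 6, G = 11; 6 < 11 — satisfied.
C4: 5E - 3D = 5(5) - 3(6) = 7 — satisfied.
C5: D + G = 6 + 11 = 17, not 15 — violated.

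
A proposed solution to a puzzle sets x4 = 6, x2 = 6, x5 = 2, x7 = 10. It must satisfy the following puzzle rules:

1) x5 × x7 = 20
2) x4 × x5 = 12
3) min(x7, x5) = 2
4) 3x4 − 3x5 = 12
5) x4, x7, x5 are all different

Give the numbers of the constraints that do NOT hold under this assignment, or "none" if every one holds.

1) x5 × x7 = 2 × 10 = 20 — holds.
2) x4 × x5 = 6 × 2 = 12 — holds.
3) min(10, 2) = 2 — holds.
4) 3x4 − 3x5 = 3(6) − 3(2) = 12 — holds.
5) values 6, 10, 2 are pairwise distinct — holds.

Yes — all constraints hold.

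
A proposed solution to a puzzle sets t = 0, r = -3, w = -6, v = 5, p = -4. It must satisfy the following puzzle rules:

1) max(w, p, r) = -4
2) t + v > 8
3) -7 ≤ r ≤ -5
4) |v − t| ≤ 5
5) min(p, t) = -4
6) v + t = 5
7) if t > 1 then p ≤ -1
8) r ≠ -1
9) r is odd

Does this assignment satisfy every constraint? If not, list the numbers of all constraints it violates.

1) max(-6, -4, -3) = -3, not -4 — fails.
2) t + v = 0 + 5 = 5; 5 ≤ 8, bound 8 not met — fails.
3) r = -3 is outside [-7, -5] — fails.
4) |5 − 0| = 5; 5 ≤ 5 — holds.
5) min(-4, 0) = -4 — holds.
6) v + t = 5 + 0 = 5 — holds.
7) t = 0, not > 1; antecedent false, conditional vacuously true — holds.
8) r = -3, and -3 ≠ -1 — holds.
9) r = -3 is odd — holds.

Constraints 1, 2, 3 are violated.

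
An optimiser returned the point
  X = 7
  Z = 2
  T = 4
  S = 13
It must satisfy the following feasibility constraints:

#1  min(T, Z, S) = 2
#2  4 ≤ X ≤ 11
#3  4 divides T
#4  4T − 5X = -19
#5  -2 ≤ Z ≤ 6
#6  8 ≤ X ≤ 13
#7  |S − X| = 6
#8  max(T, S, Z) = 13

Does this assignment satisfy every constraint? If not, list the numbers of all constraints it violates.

#1 min(4, 2, 13) = 2  holds
#2 X = 7 lies in [4, 11]  holds
#3 4 / 4 = 1, so 4 divides 4  holds
#4 4T − 5X = 4(4) − 5(7) = -19  holds
#5 Z = 2 lies in [-2, 6]  holds
#6 X = 7 is outside [8, 13]  fails
#7 |13 − 7| = 6  holds
#8 max(4, 13, 2) = 13  holds

Violated: 6.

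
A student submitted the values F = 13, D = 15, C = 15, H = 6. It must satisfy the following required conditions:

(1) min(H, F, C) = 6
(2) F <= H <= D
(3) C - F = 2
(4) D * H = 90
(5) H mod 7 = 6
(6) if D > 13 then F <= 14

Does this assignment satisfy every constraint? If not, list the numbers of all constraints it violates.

(1) min(6, 13, 15) = 6 — holds.
(2) values 13, 6, 15; F = 13 is not <= H = 6 — fails.
(3) C - F = 15 - 13 = 2 — holds.
(4) D * H = 15 * 6 = 90 — holds.
(5) 6 mod 7 = 6 — holds.
(6) D = 15 > 13, so we need F ≤ 14; F = 13 ≤ 14 — holds.

No — constraint 2 is not satisfied.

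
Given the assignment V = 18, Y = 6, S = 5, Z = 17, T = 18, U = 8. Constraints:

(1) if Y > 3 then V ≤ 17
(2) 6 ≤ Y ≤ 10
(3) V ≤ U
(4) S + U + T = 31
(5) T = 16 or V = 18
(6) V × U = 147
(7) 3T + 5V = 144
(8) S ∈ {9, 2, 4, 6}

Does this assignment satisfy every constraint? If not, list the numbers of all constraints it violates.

Constraints 1, 3, 6, and 8 do not hold.

(1) Y = 6 > 3, so we need V ≤ 17; but V = 18 > 17 — fails.
(2) Y = 6 lies in [6, 10] — holds.
(3) V = 18, U = 8; 18 > 8 (want ≤) — fails.
(4) S + U + T = 5 + 8 + 18 = 31 — holds.
(5) T = 18 ≠ 16, but V = 18 = 18 (second disjunct) — holds.
(6) V × U = 18 × 8 = 144, not 147 — fails.
(7) 3T + 5V = 3(18) + 5(18) = 144 — holds.
(8) S = 5 is not in {9, 2, 4, 6} — fails.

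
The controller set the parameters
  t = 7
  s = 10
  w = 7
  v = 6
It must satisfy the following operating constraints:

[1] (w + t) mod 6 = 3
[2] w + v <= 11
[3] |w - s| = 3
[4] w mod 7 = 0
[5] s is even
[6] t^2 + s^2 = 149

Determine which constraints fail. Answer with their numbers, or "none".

[1] w + t = 14; 14 mod 6 = 2, not 3  FAIL
[2] w + v = 7 + 6 = 13; 13 > 11, bound 11 not met  FAIL
[3] |7 - 10| = 3  OK
[4] 7 mod 7 = 0  OK
[5] s = 10 is even  OK
[6] t^2 + s^2 = 7^2 + 10^2 = 49 + 100 = 149  OK

Constraints 1 and 2 do not hold.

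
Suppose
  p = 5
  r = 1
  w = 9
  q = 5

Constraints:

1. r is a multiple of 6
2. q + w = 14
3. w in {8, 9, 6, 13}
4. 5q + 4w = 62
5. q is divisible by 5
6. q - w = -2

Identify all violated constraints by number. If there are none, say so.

1. 1 = 6*0 + 1, so 6 does not divide 1 — violated.
2. q + w = 5 + 9 = 14 — OK.
3. w = 9 is in {8, 9, 6, 13} — OK.
4. 5q + 4w = 5(5) + 4(9) = 61, not 62 — violated.
5. 5 / 5 = 1, so 5 divides 5 — OK.
6. q - w = 5 - 9 = -4, not -2 — violated.

The assignment fails constraints 1, 4, and 6.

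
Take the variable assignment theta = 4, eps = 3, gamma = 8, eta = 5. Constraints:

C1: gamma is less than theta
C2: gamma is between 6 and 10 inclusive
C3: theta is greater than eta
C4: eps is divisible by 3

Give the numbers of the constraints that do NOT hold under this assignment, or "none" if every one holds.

C1: gamma = 8, theta = 4; 8 ≥ 4 (want <)  false
C2: gamma = 8 lies in [6, 10]  true
C3: theta = 4, eta = 5; 4 ≤ 5 (want >)  false
C4: 3 / 3 = 1, so 3 divides 3  true

No — constraints 1 and 3 are not satisfied.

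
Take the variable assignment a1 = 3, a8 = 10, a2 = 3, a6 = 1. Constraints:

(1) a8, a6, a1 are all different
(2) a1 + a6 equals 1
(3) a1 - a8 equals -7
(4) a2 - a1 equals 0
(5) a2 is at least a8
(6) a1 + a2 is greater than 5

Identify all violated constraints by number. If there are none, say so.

(1) values 10, 1, 3 are pairwise distinct — satisfied.
(2) a1 + a6 = 3 + 1 = 4, not 1 — violated.
(3) a1 - a8 = 3 - 10 = -7 — satisfied.
(4) a2 - a1 = 3 - 3 = 0 — satisfied.
(5) a2 = 3, a8 = 10; 3 < 10 (want ≥) — violated.
(6) a1 + a2 = 3 + 3 = 6; 6 > 5 — satisfied.

Violated: 2 and 5.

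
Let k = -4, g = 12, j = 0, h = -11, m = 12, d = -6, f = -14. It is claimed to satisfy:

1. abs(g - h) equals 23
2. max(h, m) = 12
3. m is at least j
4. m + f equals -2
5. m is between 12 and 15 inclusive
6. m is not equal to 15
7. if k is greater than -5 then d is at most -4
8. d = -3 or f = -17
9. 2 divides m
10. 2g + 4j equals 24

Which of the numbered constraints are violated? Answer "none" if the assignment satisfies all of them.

No — constraint 8 is not satisfied.

1. abs(12 - (-11)) = 23  OK
2. max(-11, 12) = 12  OK
3. m = 12, j = 0; 12 ≥ 0  OK
4. m + f = 12 + (-14) = -2  OK
5. m = 12 lies in [12, 15]  OK
6. m = 12, and 12 ≠ 15  OK
7. k = -4 > -5, so we need d ≤ -4; d = -6 ≤ -4  OK
8. d = -6 ≠ -3 and f = -14 ≠ -17; both disjuncts false  FAIL
9. 12 / 2 = 6, so 2 divides 12  OK
10. 2g + 4j = 2(12) + 4(0) = 24  OK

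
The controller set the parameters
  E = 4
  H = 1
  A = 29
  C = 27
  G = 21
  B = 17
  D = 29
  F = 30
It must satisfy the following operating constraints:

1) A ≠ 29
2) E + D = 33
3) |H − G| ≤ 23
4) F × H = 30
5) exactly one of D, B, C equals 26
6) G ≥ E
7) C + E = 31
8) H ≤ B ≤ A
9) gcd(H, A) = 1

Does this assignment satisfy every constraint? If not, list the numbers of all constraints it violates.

Violated: 1, 5.

1) A = 29, but 29 is required to differ — fails.
2) E + D = 4 + 29 = 33 — holds.
3) |1 − 21| = 20; 20 ≤ 23 — holds.
4) F × H = 30 × 1 = 30 — holds.
5) D=29, B=17, C=27; 0 of them equal 26, not exactly one — fails.
6) G = 21, E = 4; 21 ≥ 4 — holds.
7) C + E = 27 + 4 = 31 — holds.
8) values 1 ≤ 17 ≤ 29 — holds.
9) gcd(1, 29) = 1 — holds.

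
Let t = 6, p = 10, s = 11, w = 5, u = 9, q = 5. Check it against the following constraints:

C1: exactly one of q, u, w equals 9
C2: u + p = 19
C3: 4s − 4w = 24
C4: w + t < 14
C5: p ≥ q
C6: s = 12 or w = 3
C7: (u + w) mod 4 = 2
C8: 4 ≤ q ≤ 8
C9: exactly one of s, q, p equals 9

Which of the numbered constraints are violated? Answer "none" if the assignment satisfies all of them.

The assignment fails constraints 6 and 9.

C1: q=5, u=9, w=5; 1 of them equals 9  OK
C2: u + p = 9 + 10 = 19  OK
C3: 4s − 4w = 4(11) − 4(5) = 24  OK
C4: w + t = 5 + 6 = 11; 11 < 14  OK
C5: p = 10, q = 5; 10 ≥ 5  OK
C6: s = 11 ≠ 12 and w = 5 ≠ 3; both disjuncts false  FAIL
C7: u + w = 14; 14 mod 4 = 2  OK
C8: q = 5 lies in [4, 8]  OK
C9: s=11, q=5, p=10; 0 of them equal 9, not exactly one  FAIL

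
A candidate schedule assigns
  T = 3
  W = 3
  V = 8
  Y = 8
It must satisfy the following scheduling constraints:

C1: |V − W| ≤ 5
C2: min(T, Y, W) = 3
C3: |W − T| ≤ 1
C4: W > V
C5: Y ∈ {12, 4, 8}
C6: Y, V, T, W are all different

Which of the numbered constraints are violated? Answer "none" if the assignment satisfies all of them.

C1: |8 − 3| = 5; 5 ≤ 5 — holds.
C2: min(3, 8, 3) = 3 — holds.
C3: |3 − 3| = 0; 0 ≤ 1 — holds.
C4: W = 3, V = 8; 3 ≤ 8 (want >) — fails.
C5: Y = 8 is in {12, 4, 8} — holds.
C6: Y = V = 8, not all different — fails.

No — constraints 4 and 6 are not satisfied.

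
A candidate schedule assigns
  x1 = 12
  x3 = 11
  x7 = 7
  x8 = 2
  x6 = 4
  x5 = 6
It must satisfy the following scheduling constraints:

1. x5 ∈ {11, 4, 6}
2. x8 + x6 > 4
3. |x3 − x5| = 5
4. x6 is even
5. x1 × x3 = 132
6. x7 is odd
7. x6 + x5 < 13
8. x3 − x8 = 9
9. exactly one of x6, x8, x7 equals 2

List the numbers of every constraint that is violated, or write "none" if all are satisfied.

1. x5 = 6 is in {11, 4, 6} — satisfied.
2. x8 + x6 = 2 + 4 = 6; 6 > 4 — satisfied.
3. |11 − 6| = 5 — satisfied.
4. x6 = 4 is even — satisfied.
5. x1 × x3 = 12 × 11 = 132 — satisfied.
6. x7 = 7 is odd — satisfied.
7. x6 + x5 = 4 + 6 = 10; 10 < 13 — satisfied.
8. x3 − x8 = 11 − 2 = 9 — satisfied.
9. x6=4, x8=2, x7=7; 1 of them equals 2 — satisfied.

All constraints are satisfied.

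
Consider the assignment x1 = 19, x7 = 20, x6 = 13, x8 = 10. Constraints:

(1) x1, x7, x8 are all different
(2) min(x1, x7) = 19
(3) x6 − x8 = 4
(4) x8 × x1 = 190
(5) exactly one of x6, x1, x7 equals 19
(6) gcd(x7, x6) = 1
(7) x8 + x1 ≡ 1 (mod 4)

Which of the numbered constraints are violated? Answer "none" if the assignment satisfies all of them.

Constraint 3 does not hold.

(1) values 19, 20, 10 are pairwise distinct — OK.
(2) min(19, 20) = 19 — OK.
(3) x6 − x8 = 13 − 10 = 3, not 4 — violated.
(4) x8 × x1 = 10 × 19 = 190 — OK.
(5) x6=13, x1=19, x7=20; 1 of them equals 19 — OK.
(6) gcd(20, 13) = 1 — OK.
(7) x8 + x1 = 29; 29 mod 4 = 1 — OK.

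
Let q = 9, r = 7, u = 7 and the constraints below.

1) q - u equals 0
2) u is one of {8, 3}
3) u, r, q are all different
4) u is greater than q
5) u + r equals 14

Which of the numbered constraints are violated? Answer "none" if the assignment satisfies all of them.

1) q - u = 9 - 7 = 2, not 0  ✘
2) u = 7 is not in {8, 3}  ✘
3) u = r = 7, not all different  ✘
4) u = 7, q = 9; 7 ≤ 9 (want >)  ✘
5) u + r = 7 + 7 = 14  ✔

The assignment fails constraints 1, 2, 3, 4.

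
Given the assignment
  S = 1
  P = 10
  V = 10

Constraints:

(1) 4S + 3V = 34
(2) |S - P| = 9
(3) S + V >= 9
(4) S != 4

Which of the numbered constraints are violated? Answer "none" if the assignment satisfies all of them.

(1) 4S + 3V = 4(1) + 3(10) = 34  OK
(2) |1 - 10| = 9  OK
(3) S + V = 1 + 10 = 11; 11 ≥ 9  OK
(4) S = 1, and 1 ≠ 4  OK

All constraints are satisfied.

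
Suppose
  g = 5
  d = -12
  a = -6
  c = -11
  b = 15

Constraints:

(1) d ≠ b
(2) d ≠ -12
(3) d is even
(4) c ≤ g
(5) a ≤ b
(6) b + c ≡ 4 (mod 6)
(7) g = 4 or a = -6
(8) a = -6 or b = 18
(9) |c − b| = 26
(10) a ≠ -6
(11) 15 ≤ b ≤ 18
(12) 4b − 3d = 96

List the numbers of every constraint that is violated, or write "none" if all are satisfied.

Constraints 2, 10 do not hold.

(1) d = -12, b = 15; distinct — holds.
(2) d = -12, but -12 is required to differ — does not hold.
(3) d = -12 is even — holds.
(4) c = -11, g = 5; -11 ≤ 5 — holds.
(5) a = -6, b = 15; -6 ≤ 15 — holds.
(6) b + c = 4; 4 mod 6 = 4 — holds.
(7) g = 5 ≠ 4, but a = -6 = -6 (second disjunct) — holds.
(8) a = -6 = -6 (first disjunct) — holds.
(9) |-11 − 15| = 26 — holds.
(10) a = -6, but -6 is required to differ — does not hold.
(11) b = 15 lies in [15, 18] — holds.
(12) 4b − 3d = 4(15) − 3(-12) = 96 — holds.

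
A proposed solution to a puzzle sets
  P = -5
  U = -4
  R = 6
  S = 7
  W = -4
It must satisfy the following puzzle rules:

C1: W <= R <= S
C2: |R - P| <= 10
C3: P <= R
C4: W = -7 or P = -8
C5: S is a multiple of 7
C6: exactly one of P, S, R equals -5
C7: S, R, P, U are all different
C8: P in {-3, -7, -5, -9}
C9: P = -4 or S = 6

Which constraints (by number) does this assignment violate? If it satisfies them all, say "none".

C1: values -4 <= 6 <= 7 — holds.
C2: |6 - (-5)| = 11; 11 > 10, exceeds bound 10 — does not hold.
C3: P = -5, R = 6; -5 ≤ 6 — holds.
C4: W = -4 ≠ -7 and P = -5 ≠ -8; both disjuncts false — does not hold.
C5: 7 / 7 = 1, so 7 divides 7 — holds.
C6: P=-5, S=7, R=6; 1 of them equals -5 — holds.
C7: values 7, 6, -5, -4 are pairwise distinct — holds.
C8: P = -5 is in {-3, -7, -5, -9} — holds.
C9: P = -5 ≠ -4 and S = 7 ≠ 6; both disjuncts false — does not hold.

Violated: 2, 4, 9.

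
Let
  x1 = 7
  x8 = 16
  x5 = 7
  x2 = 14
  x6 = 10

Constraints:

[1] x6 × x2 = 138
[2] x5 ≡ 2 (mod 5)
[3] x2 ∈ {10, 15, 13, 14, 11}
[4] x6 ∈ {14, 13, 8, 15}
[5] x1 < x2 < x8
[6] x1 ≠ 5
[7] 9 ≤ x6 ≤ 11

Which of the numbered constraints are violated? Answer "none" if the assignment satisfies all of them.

Constraints 1, 4 are violated.

[1] x6 × x2 = 10 × 14 = 140, not 138  ✗
[2] 7 mod 5 = 2  ✓
[3] x2 = 14 is in {10, 15, 13, 14, 11}  ✓
[4] x6 = 10 is not in {14, 13, 8, 15}  ✗
[5] values 7 < 14 < 16  ✓
[6] x1 = 7, and 7 ≠ 5  ✓
[7] x6 = 10 lies in [9, 11]  ✓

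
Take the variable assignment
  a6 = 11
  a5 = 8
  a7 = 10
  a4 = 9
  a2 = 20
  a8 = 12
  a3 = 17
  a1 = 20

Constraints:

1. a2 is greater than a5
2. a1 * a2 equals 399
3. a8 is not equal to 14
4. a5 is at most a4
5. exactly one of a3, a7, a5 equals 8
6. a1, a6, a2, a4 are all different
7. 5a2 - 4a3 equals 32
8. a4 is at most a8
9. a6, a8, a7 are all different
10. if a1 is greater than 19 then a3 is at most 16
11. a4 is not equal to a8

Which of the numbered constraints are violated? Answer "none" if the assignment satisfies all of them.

Violated: 2, 6, 10.

1. a2 = 20, a5 = 8; 20 > 8 — holds.
2. a1 * a2 = 20 * 20 = 400, not 399 — does not hold.
3. a8 = 12, and 12 ≠ 14 — holds.
4. a5 = 8, a4 = 9; 8 ≤ 9 — holds.
5. a3=17, a7=10, a5=8; 1 of them equals 8 — holds.
6. a1 = a2 = 20, not all different — does not hold.
7. 5a2 - 4a3 = 5(20) - 4(17) = 32 — holds.
8. a4 = 9, a8 = 12; 9 ≤ 12 — holds.
9. values 11, 12, 10 are pairwise distinct — holds.
10. a1 = 20 > 19, so we need a3 ≤ 16; but a3 = 17 > 16 — does not hold.
11. a4 = 9, a8 = 12; distinct — holds.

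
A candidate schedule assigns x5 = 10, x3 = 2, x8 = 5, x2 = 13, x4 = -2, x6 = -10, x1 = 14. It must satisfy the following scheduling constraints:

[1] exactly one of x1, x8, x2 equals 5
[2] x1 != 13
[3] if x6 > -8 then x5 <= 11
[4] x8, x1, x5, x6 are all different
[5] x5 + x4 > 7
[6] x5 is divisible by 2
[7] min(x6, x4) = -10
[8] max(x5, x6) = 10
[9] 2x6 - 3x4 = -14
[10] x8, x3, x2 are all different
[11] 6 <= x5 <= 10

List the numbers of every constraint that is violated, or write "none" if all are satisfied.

[1] x1=14, x8=5, x2=13; 1 of them equals 5 — holds.
[2] x1 = 14, and 14 ≠ 13 — holds.
[3] x6 = -10, not > -8; antecedent false, conditional vacuously true — holds.
[4] values 5, 14, 10, -10 are pairwise distinct — holds.
[5] x5 + x4 = 10 + (-2) = 8; 8 > 7 — holds.
[6] 10 / 2 = 5, so 2 divides 10 — holds.
[7] min(-10, -2) = -10 — holds.
[8] max(10, -10) = 10 — holds.
[9] 2x6 - 3x4 = 2(-10) - 3(-2) = -14 — holds.
[10] values 5, 2, 13 are pairwise distinct — holds.
[11] x5 = 10 lies in [6, 10] — holds.

No violations.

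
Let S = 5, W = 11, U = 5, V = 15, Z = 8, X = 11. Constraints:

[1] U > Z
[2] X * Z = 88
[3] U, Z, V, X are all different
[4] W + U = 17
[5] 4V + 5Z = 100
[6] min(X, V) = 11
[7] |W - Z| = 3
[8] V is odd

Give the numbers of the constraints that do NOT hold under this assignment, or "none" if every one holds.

The assignment fails constraints 1 and 4.

[1] U = 5, Z = 8; 5 ≤ 8 (want >) — does not hold.
[2] X * Z = 11 * 8 = 88 — holds.
[3] values 5, 8, 15, 11 are pairwise distinct — holds.
[4] W + U = 11 + 5 = 16, not 17 — does not hold.
[5] 4V + 5Z = 4(15) + 5(8) = 100 — holds.
[6] min(11, 15) = 11 — holds.
[7] |11 - 8| = 3 — holds.
[8] V = 15 is odd — holds.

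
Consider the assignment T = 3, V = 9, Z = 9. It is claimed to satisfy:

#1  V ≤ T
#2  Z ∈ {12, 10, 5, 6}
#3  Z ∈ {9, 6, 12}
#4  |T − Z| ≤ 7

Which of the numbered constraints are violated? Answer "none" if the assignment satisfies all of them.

#1 V = 9, T = 3; 9 > 3 (want ≤)  ✘
#2 Z = 9 is not in {12, 10, 5, 6}  ✘
#3 Z = 9 is in {9, 6, 12}  ✔
#4 |3 − 9| = 6; 6 ≤ 7  ✔

Violated: 1 and 2.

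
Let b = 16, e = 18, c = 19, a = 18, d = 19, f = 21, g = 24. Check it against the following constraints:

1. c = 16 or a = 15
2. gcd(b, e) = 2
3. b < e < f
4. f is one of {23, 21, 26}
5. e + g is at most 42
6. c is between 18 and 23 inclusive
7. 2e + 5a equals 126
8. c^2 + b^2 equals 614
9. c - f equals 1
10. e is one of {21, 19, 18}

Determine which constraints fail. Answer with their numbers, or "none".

The assignment fails constraints 1, 8, and 9.

1. c = 19 ≠ 16 and a = 18 ≠ 15; both disjuncts false — violated.
2. gcd(16, 18) = 2 — OK.
3. values 16 < 18 < 21 — OK.
4. f = 21 is in {23, 21, 26} — OK.
5. e + g = 18 + 24 = 42; 42 ≤ 42 — OK.
6. c = 19 lies in [18, 23] — OK.
7. 2e + 5a = 2(18) + 5(18) = 126 — OK.
8. c^2 + b^2 = 19^2 + 16^2 = 361 + 256 = 617, not 614 — violated.
9. c - f = 19 - 21 = -2, not 1 — violated.
10. e = 18 is in {21, 19, 18} — OK.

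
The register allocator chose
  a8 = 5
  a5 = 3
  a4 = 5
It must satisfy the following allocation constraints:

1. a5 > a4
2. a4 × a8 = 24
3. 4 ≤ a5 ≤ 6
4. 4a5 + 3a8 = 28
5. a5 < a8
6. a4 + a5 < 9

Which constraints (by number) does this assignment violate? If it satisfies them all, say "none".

Constraints 1, 2, 3, 4 are violated.

1. a5 = 3, a4 = 5; 3 ≤ 5 (want >) — fails.
2. a4 × a8 = 5 × 5 = 25, not 24 — fails.
3. a5 = 3 is outside [4, 6] — fails.
4. 4a5 + 3a8 = 4(3) + 3(5) = 27, not 28 — fails.
5. a5 = 3, a8 = 5; 3 < 5 — holds.
6. a4 + a5 = 5 + 3 = 8; 8 < 9 — holds.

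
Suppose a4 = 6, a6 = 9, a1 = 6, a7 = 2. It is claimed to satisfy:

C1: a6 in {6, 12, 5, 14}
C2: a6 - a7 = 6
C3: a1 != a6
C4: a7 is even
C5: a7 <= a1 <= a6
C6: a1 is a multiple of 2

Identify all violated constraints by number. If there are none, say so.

C1: a6 = 9 is not in {6, 12, 5, 14} — fails.
C2: a6 - a7 = 9 - 2 = 7, not 6 — fails.
C3: a1 = 6, a6 = 9; distinct — holds.
C4: a7 = 2 is even — holds.
C5: values 2 <= 6 <= 9 — holds.
C6: 6 / 2 = 3, so 2 divides 6 — holds.

The assignment fails constraints 1, 2.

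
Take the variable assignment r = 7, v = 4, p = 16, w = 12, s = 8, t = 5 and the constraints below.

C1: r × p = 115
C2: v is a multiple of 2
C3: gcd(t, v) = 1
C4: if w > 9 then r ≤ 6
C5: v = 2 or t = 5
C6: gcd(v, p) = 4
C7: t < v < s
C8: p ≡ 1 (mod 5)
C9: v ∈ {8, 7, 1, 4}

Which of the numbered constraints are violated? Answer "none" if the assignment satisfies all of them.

No — constraints 1, 4, and 7 are not satisfied.

C1: r × p = 7 × 16 = 112, not 115 — fails.
C2: 4 / 2 = 2, so 2 divides 4 — holds.
C3: gcd(5, 4) = 1 — holds.
C4: w = 12 > 9, so we need r ≤ 6; but r = 7 > 6 — fails.
C5: v = 4 ≠ 2, but t = 5 = 5 (second disjunct) — holds.
C6: gcd(4, 16) = 4 — holds.
C7: values 5, 4, 8; t = 5 is not < v = 4 — fails.
C8: 16 mod 5 = 1 — holds.
C9: v = 4 is in {8, 7, 1, 4} — holds.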